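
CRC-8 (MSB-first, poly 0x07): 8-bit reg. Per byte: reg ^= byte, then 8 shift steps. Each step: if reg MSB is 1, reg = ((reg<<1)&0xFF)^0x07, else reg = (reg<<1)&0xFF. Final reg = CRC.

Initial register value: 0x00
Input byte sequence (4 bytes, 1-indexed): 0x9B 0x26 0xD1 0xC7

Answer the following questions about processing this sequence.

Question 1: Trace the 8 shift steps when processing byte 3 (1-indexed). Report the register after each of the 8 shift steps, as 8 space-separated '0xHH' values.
Answer: 0xAA 0x53 0xA6 0x4B 0x96 0x2B 0x56 0xAC

Derivation:
After byte 1 (0x9B): reg=0xC8
After byte 2 (0x26): reg=0x84
Register before byte 3: 0x84
After XOR with byte 0xD1: 0x55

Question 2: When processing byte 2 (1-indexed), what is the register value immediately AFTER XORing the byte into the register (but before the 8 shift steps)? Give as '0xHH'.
Register before byte 2: 0xC8
Byte 2: 0x26
0xC8 XOR 0x26 = 0xEE

Answer: 0xEE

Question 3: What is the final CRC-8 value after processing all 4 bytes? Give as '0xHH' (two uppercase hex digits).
Answer: 0x16

Derivation:
After byte 1 (0x9B): reg=0xC8
After byte 2 (0x26): reg=0x84
After byte 3 (0xD1): reg=0xAC
After byte 4 (0xC7): reg=0x16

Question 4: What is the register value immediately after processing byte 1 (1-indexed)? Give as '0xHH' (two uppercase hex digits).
After byte 1 (0x9B): reg=0xC8

Answer: 0xC8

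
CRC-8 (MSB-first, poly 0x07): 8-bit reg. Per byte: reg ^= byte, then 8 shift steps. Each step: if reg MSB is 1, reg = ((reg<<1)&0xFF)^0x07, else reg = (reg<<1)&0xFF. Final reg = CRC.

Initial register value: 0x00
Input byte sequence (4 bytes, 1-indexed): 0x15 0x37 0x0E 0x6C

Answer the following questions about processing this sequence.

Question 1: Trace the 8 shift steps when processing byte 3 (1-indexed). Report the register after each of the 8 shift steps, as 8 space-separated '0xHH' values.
Answer: 0x3D 0x7A 0xF4 0xEF 0xD9 0xB5 0x6D 0xDA

Derivation:
After byte 1 (0x15): reg=0x6B
After byte 2 (0x37): reg=0x93
Register before byte 3: 0x93
After XOR with byte 0x0E: 0x9D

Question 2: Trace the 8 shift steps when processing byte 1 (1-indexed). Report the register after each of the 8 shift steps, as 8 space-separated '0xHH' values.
Register before byte 1: 0x00
After XOR with byte 0x15: 0x15

Answer: 0x2A 0x54 0xA8 0x57 0xAE 0x5B 0xB6 0x6B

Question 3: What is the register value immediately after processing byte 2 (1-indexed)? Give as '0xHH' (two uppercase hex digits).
Answer: 0x93

Derivation:
After byte 1 (0x15): reg=0x6B
After byte 2 (0x37): reg=0x93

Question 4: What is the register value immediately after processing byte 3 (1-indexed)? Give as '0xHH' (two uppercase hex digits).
Answer: 0xDA

Derivation:
After byte 1 (0x15): reg=0x6B
After byte 2 (0x37): reg=0x93
After byte 3 (0x0E): reg=0xDA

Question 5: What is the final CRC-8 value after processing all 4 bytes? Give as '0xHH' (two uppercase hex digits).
Answer: 0x0B

Derivation:
After byte 1 (0x15): reg=0x6B
After byte 2 (0x37): reg=0x93
After byte 3 (0x0E): reg=0xDA
After byte 4 (0x6C): reg=0x0B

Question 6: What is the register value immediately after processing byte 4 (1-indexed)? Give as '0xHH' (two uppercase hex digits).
Answer: 0x0B

Derivation:
After byte 1 (0x15): reg=0x6B
After byte 2 (0x37): reg=0x93
After byte 3 (0x0E): reg=0xDA
After byte 4 (0x6C): reg=0x0B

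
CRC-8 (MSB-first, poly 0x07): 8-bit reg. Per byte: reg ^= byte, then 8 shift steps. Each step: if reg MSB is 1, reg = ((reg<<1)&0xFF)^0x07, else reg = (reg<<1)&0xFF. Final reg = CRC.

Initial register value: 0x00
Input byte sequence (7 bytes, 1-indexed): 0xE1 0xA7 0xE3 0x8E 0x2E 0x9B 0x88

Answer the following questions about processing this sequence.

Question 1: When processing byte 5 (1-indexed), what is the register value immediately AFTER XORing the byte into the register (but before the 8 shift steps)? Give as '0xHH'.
Register before byte 5: 0xF3
Byte 5: 0x2E
0xF3 XOR 0x2E = 0xDD

Answer: 0xDD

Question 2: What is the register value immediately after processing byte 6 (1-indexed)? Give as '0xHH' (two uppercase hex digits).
After byte 1 (0xE1): reg=0xA9
After byte 2 (0xA7): reg=0x2A
After byte 3 (0xE3): reg=0x71
After byte 4 (0x8E): reg=0xF3
After byte 5 (0x2E): reg=0x1D
After byte 6 (0x9B): reg=0x9B

Answer: 0x9B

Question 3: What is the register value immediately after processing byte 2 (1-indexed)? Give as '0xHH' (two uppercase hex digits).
Answer: 0x2A

Derivation:
After byte 1 (0xE1): reg=0xA9
After byte 2 (0xA7): reg=0x2A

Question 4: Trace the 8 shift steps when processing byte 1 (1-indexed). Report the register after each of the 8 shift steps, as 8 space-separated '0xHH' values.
Answer: 0xC5 0x8D 0x1D 0x3A 0x74 0xE8 0xD7 0xA9

Derivation:
Register before byte 1: 0x00
After XOR with byte 0xE1: 0xE1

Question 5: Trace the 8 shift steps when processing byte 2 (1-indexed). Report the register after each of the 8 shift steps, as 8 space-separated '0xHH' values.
Answer: 0x1C 0x38 0x70 0xE0 0xC7 0x89 0x15 0x2A

Derivation:
After byte 1 (0xE1): reg=0xA9
Register before byte 2: 0xA9
After XOR with byte 0xA7: 0x0E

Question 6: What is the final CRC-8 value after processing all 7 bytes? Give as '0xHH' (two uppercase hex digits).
After byte 1 (0xE1): reg=0xA9
After byte 2 (0xA7): reg=0x2A
After byte 3 (0xE3): reg=0x71
After byte 4 (0x8E): reg=0xF3
After byte 5 (0x2E): reg=0x1D
After byte 6 (0x9B): reg=0x9B
After byte 7 (0x88): reg=0x79

Answer: 0x79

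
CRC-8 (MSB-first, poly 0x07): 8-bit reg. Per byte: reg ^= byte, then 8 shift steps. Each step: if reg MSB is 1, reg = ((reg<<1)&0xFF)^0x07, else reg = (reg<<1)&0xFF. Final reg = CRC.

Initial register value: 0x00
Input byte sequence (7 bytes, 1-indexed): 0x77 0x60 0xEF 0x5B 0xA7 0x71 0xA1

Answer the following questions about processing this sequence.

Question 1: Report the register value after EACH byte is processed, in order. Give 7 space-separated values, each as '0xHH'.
0x42 0xEE 0x07 0x93 0x8C 0xFD 0x93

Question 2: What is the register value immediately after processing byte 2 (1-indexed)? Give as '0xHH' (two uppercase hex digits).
After byte 1 (0x77): reg=0x42
After byte 2 (0x60): reg=0xEE

Answer: 0xEE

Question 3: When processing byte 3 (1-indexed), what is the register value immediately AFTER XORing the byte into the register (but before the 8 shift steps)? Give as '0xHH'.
Register before byte 3: 0xEE
Byte 3: 0xEF
0xEE XOR 0xEF = 0x01

Answer: 0x01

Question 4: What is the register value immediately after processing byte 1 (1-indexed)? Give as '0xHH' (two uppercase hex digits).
Answer: 0x42

Derivation:
After byte 1 (0x77): reg=0x42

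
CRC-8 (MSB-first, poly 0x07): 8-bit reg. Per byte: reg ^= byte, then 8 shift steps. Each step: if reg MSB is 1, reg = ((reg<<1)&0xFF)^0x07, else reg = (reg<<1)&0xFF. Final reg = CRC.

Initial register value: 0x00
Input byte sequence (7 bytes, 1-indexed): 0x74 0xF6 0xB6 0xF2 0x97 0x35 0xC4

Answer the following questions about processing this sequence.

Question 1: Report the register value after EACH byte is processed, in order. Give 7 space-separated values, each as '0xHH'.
0x4B 0x3A 0xAD 0x9A 0x23 0x62 0x7B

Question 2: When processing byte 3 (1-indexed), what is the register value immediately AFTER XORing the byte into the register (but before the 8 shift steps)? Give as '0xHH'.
Answer: 0x8C

Derivation:
Register before byte 3: 0x3A
Byte 3: 0xB6
0x3A XOR 0xB6 = 0x8C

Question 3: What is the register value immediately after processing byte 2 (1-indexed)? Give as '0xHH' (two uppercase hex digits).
After byte 1 (0x74): reg=0x4B
After byte 2 (0xF6): reg=0x3A

Answer: 0x3A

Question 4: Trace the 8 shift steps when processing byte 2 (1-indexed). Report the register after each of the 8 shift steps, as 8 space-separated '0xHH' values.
After byte 1 (0x74): reg=0x4B
Register before byte 2: 0x4B
After XOR with byte 0xF6: 0xBD

Answer: 0x7D 0xFA 0xF3 0xE1 0xC5 0x8D 0x1D 0x3A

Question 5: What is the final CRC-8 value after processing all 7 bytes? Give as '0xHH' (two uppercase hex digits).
Answer: 0x7B

Derivation:
After byte 1 (0x74): reg=0x4B
After byte 2 (0xF6): reg=0x3A
After byte 3 (0xB6): reg=0xAD
After byte 4 (0xF2): reg=0x9A
After byte 5 (0x97): reg=0x23
After byte 6 (0x35): reg=0x62
After byte 7 (0xC4): reg=0x7B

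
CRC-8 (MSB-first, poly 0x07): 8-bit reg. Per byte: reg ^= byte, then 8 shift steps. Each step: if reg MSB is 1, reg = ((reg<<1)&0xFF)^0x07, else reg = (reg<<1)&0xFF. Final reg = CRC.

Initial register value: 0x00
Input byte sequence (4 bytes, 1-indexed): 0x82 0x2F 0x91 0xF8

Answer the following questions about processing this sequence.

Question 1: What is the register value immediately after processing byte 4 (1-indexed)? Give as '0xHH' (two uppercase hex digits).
Answer: 0x0B

Derivation:
After byte 1 (0x82): reg=0x87
After byte 2 (0x2F): reg=0x51
After byte 3 (0x91): reg=0x4E
After byte 4 (0xF8): reg=0x0B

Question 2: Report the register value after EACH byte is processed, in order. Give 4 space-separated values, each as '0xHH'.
0x87 0x51 0x4E 0x0B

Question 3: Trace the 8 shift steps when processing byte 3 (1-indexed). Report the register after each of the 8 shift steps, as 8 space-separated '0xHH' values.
Answer: 0x87 0x09 0x12 0x24 0x48 0x90 0x27 0x4E

Derivation:
After byte 1 (0x82): reg=0x87
After byte 2 (0x2F): reg=0x51
Register before byte 3: 0x51
After XOR with byte 0x91: 0xC0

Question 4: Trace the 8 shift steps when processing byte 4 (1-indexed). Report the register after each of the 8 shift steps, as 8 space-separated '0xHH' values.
Answer: 0x6B 0xD6 0xAB 0x51 0xA2 0x43 0x86 0x0B

Derivation:
After byte 1 (0x82): reg=0x87
After byte 2 (0x2F): reg=0x51
After byte 3 (0x91): reg=0x4E
Register before byte 4: 0x4E
After XOR with byte 0xF8: 0xB6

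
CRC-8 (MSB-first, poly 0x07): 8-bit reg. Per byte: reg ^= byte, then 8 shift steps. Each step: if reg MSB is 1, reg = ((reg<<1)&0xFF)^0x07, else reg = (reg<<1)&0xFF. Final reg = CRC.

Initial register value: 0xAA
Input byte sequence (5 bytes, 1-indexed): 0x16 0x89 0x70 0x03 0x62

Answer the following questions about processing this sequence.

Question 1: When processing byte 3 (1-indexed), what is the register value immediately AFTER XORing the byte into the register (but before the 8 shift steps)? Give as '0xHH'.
Register before byte 3: 0x05
Byte 3: 0x70
0x05 XOR 0x70 = 0x75

Answer: 0x75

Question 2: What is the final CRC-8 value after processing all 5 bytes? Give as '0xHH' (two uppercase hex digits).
Answer: 0xB1

Derivation:
After byte 1 (0x16): reg=0x3D
After byte 2 (0x89): reg=0x05
After byte 3 (0x70): reg=0x4C
After byte 4 (0x03): reg=0xEA
After byte 5 (0x62): reg=0xB1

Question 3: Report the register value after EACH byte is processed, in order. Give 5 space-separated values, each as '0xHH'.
0x3D 0x05 0x4C 0xEA 0xB1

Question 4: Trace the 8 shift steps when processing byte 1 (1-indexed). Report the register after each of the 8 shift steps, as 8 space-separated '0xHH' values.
Register before byte 1: 0xAA
After XOR with byte 0x16: 0xBC

Answer: 0x7F 0xFE 0xFB 0xF1 0xE5 0xCD 0x9D 0x3D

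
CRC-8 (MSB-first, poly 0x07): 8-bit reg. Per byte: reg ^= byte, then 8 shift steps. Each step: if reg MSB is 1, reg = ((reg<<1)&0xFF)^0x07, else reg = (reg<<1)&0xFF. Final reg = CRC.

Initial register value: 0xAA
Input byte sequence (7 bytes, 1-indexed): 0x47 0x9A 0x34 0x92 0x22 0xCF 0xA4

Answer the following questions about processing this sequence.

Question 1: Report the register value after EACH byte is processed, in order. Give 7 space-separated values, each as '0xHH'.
0x8D 0x65 0xB0 0xEE 0x6A 0x72 0x2C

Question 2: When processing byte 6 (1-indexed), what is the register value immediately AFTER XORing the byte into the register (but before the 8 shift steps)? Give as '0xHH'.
Answer: 0xA5

Derivation:
Register before byte 6: 0x6A
Byte 6: 0xCF
0x6A XOR 0xCF = 0xA5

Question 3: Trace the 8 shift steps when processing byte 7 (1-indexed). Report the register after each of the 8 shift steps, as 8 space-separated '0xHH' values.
Answer: 0xAB 0x51 0xA2 0x43 0x86 0x0B 0x16 0x2C

Derivation:
After byte 1 (0x47): reg=0x8D
After byte 2 (0x9A): reg=0x65
After byte 3 (0x34): reg=0xB0
After byte 4 (0x92): reg=0xEE
After byte 5 (0x22): reg=0x6A
After byte 6 (0xCF): reg=0x72
Register before byte 7: 0x72
After XOR with byte 0xA4: 0xD6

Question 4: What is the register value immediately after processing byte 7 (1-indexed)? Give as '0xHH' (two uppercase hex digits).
Answer: 0x2C

Derivation:
After byte 1 (0x47): reg=0x8D
After byte 2 (0x9A): reg=0x65
After byte 3 (0x34): reg=0xB0
After byte 4 (0x92): reg=0xEE
After byte 5 (0x22): reg=0x6A
After byte 6 (0xCF): reg=0x72
After byte 7 (0xA4): reg=0x2C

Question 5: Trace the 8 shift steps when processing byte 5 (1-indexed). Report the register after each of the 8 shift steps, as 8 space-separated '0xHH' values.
Answer: 0x9F 0x39 0x72 0xE4 0xCF 0x99 0x35 0x6A

Derivation:
After byte 1 (0x47): reg=0x8D
After byte 2 (0x9A): reg=0x65
After byte 3 (0x34): reg=0xB0
After byte 4 (0x92): reg=0xEE
Register before byte 5: 0xEE
After XOR with byte 0x22: 0xCC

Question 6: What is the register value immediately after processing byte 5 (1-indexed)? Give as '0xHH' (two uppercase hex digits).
Answer: 0x6A

Derivation:
After byte 1 (0x47): reg=0x8D
After byte 2 (0x9A): reg=0x65
After byte 3 (0x34): reg=0xB0
After byte 4 (0x92): reg=0xEE
After byte 5 (0x22): reg=0x6A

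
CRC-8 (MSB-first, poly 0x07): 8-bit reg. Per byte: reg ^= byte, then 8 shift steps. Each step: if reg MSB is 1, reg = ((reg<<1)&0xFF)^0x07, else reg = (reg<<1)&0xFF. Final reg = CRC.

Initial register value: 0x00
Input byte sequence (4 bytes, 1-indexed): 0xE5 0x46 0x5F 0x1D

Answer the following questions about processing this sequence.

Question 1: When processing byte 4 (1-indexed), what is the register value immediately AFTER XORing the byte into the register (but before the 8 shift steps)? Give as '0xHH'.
Register before byte 4: 0xB1
Byte 4: 0x1D
0xB1 XOR 0x1D = 0xAC

Answer: 0xAC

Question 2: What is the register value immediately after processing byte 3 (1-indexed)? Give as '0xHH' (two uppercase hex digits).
After byte 1 (0xE5): reg=0xB5
After byte 2 (0x46): reg=0xD7
After byte 3 (0x5F): reg=0xB1

Answer: 0xB1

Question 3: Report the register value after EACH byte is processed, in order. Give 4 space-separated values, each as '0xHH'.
0xB5 0xD7 0xB1 0x4D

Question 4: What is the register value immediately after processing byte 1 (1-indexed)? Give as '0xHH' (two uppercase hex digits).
Answer: 0xB5

Derivation:
After byte 1 (0xE5): reg=0xB5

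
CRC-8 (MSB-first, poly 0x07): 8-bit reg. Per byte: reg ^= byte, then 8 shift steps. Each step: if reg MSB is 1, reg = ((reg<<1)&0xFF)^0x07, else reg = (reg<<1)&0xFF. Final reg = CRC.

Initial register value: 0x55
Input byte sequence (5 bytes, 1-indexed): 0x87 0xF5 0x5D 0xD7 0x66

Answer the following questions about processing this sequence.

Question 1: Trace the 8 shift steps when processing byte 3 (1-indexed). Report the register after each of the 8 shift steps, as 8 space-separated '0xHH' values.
Answer: 0x10 0x20 0x40 0x80 0x07 0x0E 0x1C 0x38

Derivation:
After byte 1 (0x87): reg=0x30
After byte 2 (0xF5): reg=0x55
Register before byte 3: 0x55
After XOR with byte 0x5D: 0x08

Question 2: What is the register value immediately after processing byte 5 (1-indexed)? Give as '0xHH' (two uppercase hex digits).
After byte 1 (0x87): reg=0x30
After byte 2 (0xF5): reg=0x55
After byte 3 (0x5D): reg=0x38
After byte 4 (0xD7): reg=0x83
After byte 5 (0x66): reg=0xB5

Answer: 0xB5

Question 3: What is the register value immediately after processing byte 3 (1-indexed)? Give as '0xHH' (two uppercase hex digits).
Answer: 0x38

Derivation:
After byte 1 (0x87): reg=0x30
After byte 2 (0xF5): reg=0x55
After byte 3 (0x5D): reg=0x38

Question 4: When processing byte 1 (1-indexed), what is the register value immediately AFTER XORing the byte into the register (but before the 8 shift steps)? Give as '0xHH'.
Register before byte 1: 0x55
Byte 1: 0x87
0x55 XOR 0x87 = 0xD2

Answer: 0xD2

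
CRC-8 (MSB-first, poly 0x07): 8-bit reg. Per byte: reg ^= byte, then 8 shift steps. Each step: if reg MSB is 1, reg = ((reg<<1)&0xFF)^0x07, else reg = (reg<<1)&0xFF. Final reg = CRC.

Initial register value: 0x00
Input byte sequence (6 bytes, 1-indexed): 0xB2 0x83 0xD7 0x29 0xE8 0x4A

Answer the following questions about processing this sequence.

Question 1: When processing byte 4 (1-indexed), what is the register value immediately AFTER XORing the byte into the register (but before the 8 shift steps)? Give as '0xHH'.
Answer: 0xB7

Derivation:
Register before byte 4: 0x9E
Byte 4: 0x29
0x9E XOR 0x29 = 0xB7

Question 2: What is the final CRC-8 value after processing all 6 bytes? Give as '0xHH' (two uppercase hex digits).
After byte 1 (0xB2): reg=0x17
After byte 2 (0x83): reg=0xE5
After byte 3 (0xD7): reg=0x9E
After byte 4 (0x29): reg=0x0C
After byte 5 (0xE8): reg=0xB2
After byte 6 (0x4A): reg=0xE6

Answer: 0xE6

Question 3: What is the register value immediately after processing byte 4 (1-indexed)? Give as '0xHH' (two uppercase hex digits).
After byte 1 (0xB2): reg=0x17
After byte 2 (0x83): reg=0xE5
After byte 3 (0xD7): reg=0x9E
After byte 4 (0x29): reg=0x0C

Answer: 0x0C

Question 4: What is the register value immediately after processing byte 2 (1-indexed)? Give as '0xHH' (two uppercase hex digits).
Answer: 0xE5

Derivation:
After byte 1 (0xB2): reg=0x17
After byte 2 (0x83): reg=0xE5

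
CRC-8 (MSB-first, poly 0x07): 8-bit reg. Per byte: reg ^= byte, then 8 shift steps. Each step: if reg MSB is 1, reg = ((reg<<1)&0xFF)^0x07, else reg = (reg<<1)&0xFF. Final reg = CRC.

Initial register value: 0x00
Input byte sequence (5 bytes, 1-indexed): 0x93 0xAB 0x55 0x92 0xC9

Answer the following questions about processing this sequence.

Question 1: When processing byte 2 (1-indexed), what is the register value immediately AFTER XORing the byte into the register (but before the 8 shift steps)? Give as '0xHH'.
Register before byte 2: 0xF0
Byte 2: 0xAB
0xF0 XOR 0xAB = 0x5B

Answer: 0x5B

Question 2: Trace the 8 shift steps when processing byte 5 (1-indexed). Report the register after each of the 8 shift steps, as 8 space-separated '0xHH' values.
Answer: 0x71 0xE2 0xC3 0x81 0x05 0x0A 0x14 0x28

Derivation:
After byte 1 (0x93): reg=0xF0
After byte 2 (0xAB): reg=0x86
After byte 3 (0x55): reg=0x37
After byte 4 (0x92): reg=0x72
Register before byte 5: 0x72
After XOR with byte 0xC9: 0xBB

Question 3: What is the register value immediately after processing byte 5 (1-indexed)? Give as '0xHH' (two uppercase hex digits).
Answer: 0x28

Derivation:
After byte 1 (0x93): reg=0xF0
After byte 2 (0xAB): reg=0x86
After byte 3 (0x55): reg=0x37
After byte 4 (0x92): reg=0x72
After byte 5 (0xC9): reg=0x28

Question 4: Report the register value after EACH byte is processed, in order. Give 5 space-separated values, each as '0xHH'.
0xF0 0x86 0x37 0x72 0x28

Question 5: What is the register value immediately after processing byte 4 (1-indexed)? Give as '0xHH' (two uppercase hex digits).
Answer: 0x72

Derivation:
After byte 1 (0x93): reg=0xF0
After byte 2 (0xAB): reg=0x86
After byte 3 (0x55): reg=0x37
After byte 4 (0x92): reg=0x72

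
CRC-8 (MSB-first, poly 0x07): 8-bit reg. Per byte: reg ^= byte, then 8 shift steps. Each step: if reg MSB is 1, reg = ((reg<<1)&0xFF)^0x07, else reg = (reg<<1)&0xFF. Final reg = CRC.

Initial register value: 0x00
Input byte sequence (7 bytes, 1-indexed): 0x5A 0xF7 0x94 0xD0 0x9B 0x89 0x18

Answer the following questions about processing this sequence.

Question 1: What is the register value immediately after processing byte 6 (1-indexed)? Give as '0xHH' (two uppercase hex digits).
After byte 1 (0x5A): reg=0x81
After byte 2 (0xF7): reg=0x45
After byte 3 (0x94): reg=0x39
After byte 4 (0xD0): reg=0x91
After byte 5 (0x9B): reg=0x36
After byte 6 (0x89): reg=0x34

Answer: 0x34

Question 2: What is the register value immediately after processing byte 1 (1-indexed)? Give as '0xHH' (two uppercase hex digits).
Answer: 0x81

Derivation:
After byte 1 (0x5A): reg=0x81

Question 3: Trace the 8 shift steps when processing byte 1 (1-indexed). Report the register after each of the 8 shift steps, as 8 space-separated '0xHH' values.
Answer: 0xB4 0x6F 0xDE 0xBB 0x71 0xE2 0xC3 0x81

Derivation:
Register before byte 1: 0x00
After XOR with byte 0x5A: 0x5A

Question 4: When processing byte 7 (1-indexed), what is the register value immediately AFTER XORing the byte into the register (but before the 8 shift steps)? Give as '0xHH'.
Answer: 0x2C

Derivation:
Register before byte 7: 0x34
Byte 7: 0x18
0x34 XOR 0x18 = 0x2C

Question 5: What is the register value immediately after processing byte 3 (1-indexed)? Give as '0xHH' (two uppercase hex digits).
Answer: 0x39

Derivation:
After byte 1 (0x5A): reg=0x81
After byte 2 (0xF7): reg=0x45
After byte 3 (0x94): reg=0x39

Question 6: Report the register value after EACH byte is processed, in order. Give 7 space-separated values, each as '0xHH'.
0x81 0x45 0x39 0x91 0x36 0x34 0xC4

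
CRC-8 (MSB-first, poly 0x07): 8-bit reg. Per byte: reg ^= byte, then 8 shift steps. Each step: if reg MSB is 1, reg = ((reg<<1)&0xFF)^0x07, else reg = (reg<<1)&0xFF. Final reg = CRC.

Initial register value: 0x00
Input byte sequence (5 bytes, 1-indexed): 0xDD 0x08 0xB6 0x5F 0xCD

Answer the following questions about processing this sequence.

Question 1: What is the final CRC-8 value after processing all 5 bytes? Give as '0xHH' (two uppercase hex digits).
Answer: 0x1C

Derivation:
After byte 1 (0xDD): reg=0x1D
After byte 2 (0x08): reg=0x6B
After byte 3 (0xB6): reg=0x1D
After byte 4 (0x5F): reg=0xC9
After byte 5 (0xCD): reg=0x1C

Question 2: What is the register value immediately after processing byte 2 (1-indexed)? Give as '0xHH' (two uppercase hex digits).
Answer: 0x6B

Derivation:
After byte 1 (0xDD): reg=0x1D
After byte 2 (0x08): reg=0x6B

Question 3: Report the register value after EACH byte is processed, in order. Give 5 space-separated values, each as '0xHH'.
0x1D 0x6B 0x1D 0xC9 0x1C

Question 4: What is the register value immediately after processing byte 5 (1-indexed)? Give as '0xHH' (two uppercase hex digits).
After byte 1 (0xDD): reg=0x1D
After byte 2 (0x08): reg=0x6B
After byte 3 (0xB6): reg=0x1D
After byte 4 (0x5F): reg=0xC9
After byte 5 (0xCD): reg=0x1C

Answer: 0x1C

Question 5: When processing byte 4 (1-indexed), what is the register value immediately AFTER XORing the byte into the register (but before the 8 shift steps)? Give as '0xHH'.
Answer: 0x42

Derivation:
Register before byte 4: 0x1D
Byte 4: 0x5F
0x1D XOR 0x5F = 0x42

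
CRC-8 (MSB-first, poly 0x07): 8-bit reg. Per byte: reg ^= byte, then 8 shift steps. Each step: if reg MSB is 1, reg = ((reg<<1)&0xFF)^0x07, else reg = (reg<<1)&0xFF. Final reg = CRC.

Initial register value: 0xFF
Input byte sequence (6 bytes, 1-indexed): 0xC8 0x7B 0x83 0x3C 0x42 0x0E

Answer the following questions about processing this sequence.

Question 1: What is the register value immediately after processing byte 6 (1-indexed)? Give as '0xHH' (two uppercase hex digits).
Answer: 0x10

Derivation:
After byte 1 (0xC8): reg=0x85
After byte 2 (0x7B): reg=0xF4
After byte 3 (0x83): reg=0x42
After byte 4 (0x3C): reg=0x7D
After byte 5 (0x42): reg=0xBD
After byte 6 (0x0E): reg=0x10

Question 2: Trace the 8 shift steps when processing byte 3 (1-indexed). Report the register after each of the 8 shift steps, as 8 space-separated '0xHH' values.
Answer: 0xEE 0xDB 0xB1 0x65 0xCA 0x93 0x21 0x42

Derivation:
After byte 1 (0xC8): reg=0x85
After byte 2 (0x7B): reg=0xF4
Register before byte 3: 0xF4
After XOR with byte 0x83: 0x77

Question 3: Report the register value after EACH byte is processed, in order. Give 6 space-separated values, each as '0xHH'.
0x85 0xF4 0x42 0x7D 0xBD 0x10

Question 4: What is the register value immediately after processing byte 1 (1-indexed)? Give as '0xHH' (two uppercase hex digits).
Answer: 0x85

Derivation:
After byte 1 (0xC8): reg=0x85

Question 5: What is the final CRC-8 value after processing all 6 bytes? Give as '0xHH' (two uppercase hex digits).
After byte 1 (0xC8): reg=0x85
After byte 2 (0x7B): reg=0xF4
After byte 3 (0x83): reg=0x42
After byte 4 (0x3C): reg=0x7D
After byte 5 (0x42): reg=0xBD
After byte 6 (0x0E): reg=0x10

Answer: 0x10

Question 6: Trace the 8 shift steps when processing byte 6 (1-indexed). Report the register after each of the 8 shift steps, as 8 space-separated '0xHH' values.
After byte 1 (0xC8): reg=0x85
After byte 2 (0x7B): reg=0xF4
After byte 3 (0x83): reg=0x42
After byte 4 (0x3C): reg=0x7D
After byte 5 (0x42): reg=0xBD
Register before byte 6: 0xBD
After XOR with byte 0x0E: 0xB3

Answer: 0x61 0xC2 0x83 0x01 0x02 0x04 0x08 0x10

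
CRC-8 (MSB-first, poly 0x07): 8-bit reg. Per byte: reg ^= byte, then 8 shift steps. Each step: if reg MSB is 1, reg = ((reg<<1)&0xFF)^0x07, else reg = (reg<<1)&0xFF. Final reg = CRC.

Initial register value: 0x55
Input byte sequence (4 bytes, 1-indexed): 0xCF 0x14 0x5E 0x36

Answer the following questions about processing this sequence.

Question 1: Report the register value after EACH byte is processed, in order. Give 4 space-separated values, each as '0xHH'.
0xCF 0x0F 0xB0 0x9B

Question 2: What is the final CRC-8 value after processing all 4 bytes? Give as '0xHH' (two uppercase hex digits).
After byte 1 (0xCF): reg=0xCF
After byte 2 (0x14): reg=0x0F
After byte 3 (0x5E): reg=0xB0
After byte 4 (0x36): reg=0x9B

Answer: 0x9B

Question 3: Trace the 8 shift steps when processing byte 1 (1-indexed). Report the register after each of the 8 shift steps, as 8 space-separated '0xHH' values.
Register before byte 1: 0x55
After XOR with byte 0xCF: 0x9A

Answer: 0x33 0x66 0xCC 0x9F 0x39 0x72 0xE4 0xCF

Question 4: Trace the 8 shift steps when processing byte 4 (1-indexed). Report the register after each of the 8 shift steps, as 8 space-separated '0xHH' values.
Answer: 0x0B 0x16 0x2C 0x58 0xB0 0x67 0xCE 0x9B

Derivation:
After byte 1 (0xCF): reg=0xCF
After byte 2 (0x14): reg=0x0F
After byte 3 (0x5E): reg=0xB0
Register before byte 4: 0xB0
After XOR with byte 0x36: 0x86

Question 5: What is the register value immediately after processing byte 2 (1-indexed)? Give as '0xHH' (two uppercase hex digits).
Answer: 0x0F

Derivation:
After byte 1 (0xCF): reg=0xCF
After byte 2 (0x14): reg=0x0F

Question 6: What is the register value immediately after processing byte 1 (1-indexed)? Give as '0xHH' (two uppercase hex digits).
After byte 1 (0xCF): reg=0xCF

Answer: 0xCF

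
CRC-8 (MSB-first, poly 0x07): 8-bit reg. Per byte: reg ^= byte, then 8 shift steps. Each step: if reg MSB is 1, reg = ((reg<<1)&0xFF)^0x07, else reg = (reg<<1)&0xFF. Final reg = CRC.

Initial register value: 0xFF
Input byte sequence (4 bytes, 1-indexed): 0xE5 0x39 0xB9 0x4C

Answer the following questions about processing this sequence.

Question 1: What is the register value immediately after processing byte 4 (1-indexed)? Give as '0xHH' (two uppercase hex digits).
Answer: 0x31

Derivation:
After byte 1 (0xE5): reg=0x46
After byte 2 (0x39): reg=0x7A
After byte 3 (0xB9): reg=0x47
After byte 4 (0x4C): reg=0x31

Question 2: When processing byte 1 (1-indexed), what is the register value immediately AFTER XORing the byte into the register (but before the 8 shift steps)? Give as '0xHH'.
Register before byte 1: 0xFF
Byte 1: 0xE5
0xFF XOR 0xE5 = 0x1A

Answer: 0x1A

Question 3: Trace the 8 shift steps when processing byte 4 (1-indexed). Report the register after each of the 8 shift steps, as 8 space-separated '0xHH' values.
Answer: 0x16 0x2C 0x58 0xB0 0x67 0xCE 0x9B 0x31

Derivation:
After byte 1 (0xE5): reg=0x46
After byte 2 (0x39): reg=0x7A
After byte 3 (0xB9): reg=0x47
Register before byte 4: 0x47
After XOR with byte 0x4C: 0x0B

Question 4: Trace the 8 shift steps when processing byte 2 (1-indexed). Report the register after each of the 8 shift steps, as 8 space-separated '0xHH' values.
Answer: 0xFE 0xFB 0xF1 0xE5 0xCD 0x9D 0x3D 0x7A

Derivation:
After byte 1 (0xE5): reg=0x46
Register before byte 2: 0x46
After XOR with byte 0x39: 0x7F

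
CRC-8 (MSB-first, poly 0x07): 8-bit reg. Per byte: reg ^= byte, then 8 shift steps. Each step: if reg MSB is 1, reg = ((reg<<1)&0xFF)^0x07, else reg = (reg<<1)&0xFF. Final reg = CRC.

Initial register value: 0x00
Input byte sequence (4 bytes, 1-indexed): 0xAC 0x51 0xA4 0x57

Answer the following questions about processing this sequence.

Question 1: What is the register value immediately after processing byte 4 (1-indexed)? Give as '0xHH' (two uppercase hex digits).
After byte 1 (0xAC): reg=0x4D
After byte 2 (0x51): reg=0x54
After byte 3 (0xA4): reg=0xDE
After byte 4 (0x57): reg=0xB6

Answer: 0xB6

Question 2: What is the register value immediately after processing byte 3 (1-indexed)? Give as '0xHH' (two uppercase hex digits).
Answer: 0xDE

Derivation:
After byte 1 (0xAC): reg=0x4D
After byte 2 (0x51): reg=0x54
After byte 3 (0xA4): reg=0xDE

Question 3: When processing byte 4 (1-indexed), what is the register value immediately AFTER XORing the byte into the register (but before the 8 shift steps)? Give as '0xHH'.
Register before byte 4: 0xDE
Byte 4: 0x57
0xDE XOR 0x57 = 0x89

Answer: 0x89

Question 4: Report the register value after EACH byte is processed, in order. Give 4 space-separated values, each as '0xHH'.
0x4D 0x54 0xDE 0xB6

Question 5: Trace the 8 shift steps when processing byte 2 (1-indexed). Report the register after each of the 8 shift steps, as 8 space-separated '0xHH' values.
After byte 1 (0xAC): reg=0x4D
Register before byte 2: 0x4D
After XOR with byte 0x51: 0x1C

Answer: 0x38 0x70 0xE0 0xC7 0x89 0x15 0x2A 0x54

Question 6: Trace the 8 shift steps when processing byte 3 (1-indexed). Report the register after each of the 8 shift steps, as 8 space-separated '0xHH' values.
Answer: 0xE7 0xC9 0x95 0x2D 0x5A 0xB4 0x6F 0xDE

Derivation:
After byte 1 (0xAC): reg=0x4D
After byte 2 (0x51): reg=0x54
Register before byte 3: 0x54
After XOR with byte 0xA4: 0xF0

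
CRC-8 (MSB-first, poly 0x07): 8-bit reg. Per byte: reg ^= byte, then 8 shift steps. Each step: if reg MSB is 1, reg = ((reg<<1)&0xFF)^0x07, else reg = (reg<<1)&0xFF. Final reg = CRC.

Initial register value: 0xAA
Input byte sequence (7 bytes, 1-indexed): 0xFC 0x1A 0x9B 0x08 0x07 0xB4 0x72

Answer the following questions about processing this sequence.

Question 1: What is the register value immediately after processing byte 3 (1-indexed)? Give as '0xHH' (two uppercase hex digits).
Answer: 0x44

Derivation:
After byte 1 (0xFC): reg=0xA5
After byte 2 (0x1A): reg=0x34
After byte 3 (0x9B): reg=0x44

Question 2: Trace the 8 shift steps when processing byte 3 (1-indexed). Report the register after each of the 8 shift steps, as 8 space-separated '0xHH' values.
After byte 1 (0xFC): reg=0xA5
After byte 2 (0x1A): reg=0x34
Register before byte 3: 0x34
After XOR with byte 0x9B: 0xAF

Answer: 0x59 0xB2 0x63 0xC6 0x8B 0x11 0x22 0x44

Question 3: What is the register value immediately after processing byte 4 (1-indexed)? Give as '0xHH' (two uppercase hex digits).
Answer: 0xE3

Derivation:
After byte 1 (0xFC): reg=0xA5
After byte 2 (0x1A): reg=0x34
After byte 3 (0x9B): reg=0x44
After byte 4 (0x08): reg=0xE3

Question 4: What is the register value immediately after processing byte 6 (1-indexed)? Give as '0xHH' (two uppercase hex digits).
Answer: 0x12

Derivation:
After byte 1 (0xFC): reg=0xA5
After byte 2 (0x1A): reg=0x34
After byte 3 (0x9B): reg=0x44
After byte 4 (0x08): reg=0xE3
After byte 5 (0x07): reg=0xB2
After byte 6 (0xB4): reg=0x12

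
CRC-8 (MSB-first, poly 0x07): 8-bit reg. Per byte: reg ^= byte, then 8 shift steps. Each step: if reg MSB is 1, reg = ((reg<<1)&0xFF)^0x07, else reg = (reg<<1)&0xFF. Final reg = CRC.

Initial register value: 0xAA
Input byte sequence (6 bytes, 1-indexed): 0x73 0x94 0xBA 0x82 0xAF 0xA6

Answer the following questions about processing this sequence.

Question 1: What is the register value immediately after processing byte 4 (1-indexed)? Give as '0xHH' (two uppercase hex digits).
After byte 1 (0x73): reg=0x01
After byte 2 (0x94): reg=0xE2
After byte 3 (0xBA): reg=0x8F
After byte 4 (0x82): reg=0x23

Answer: 0x23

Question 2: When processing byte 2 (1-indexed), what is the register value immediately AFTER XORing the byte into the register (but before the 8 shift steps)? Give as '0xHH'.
Answer: 0x95

Derivation:
Register before byte 2: 0x01
Byte 2: 0x94
0x01 XOR 0x94 = 0x95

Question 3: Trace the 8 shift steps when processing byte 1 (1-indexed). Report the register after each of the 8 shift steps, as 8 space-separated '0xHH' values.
Answer: 0xB5 0x6D 0xDA 0xB3 0x61 0xC2 0x83 0x01

Derivation:
Register before byte 1: 0xAA
After XOR with byte 0x73: 0xD9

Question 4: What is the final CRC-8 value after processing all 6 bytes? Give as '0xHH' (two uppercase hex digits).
Answer: 0x31

Derivation:
After byte 1 (0x73): reg=0x01
After byte 2 (0x94): reg=0xE2
After byte 3 (0xBA): reg=0x8F
After byte 4 (0x82): reg=0x23
After byte 5 (0xAF): reg=0xAD
After byte 6 (0xA6): reg=0x31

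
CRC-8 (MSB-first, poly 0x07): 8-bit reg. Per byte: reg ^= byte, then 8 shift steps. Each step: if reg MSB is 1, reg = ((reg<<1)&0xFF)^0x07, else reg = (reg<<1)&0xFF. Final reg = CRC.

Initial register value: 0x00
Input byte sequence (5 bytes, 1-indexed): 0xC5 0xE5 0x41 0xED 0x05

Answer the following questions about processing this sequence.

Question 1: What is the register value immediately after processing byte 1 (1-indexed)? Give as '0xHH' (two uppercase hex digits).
After byte 1 (0xC5): reg=0x55

Answer: 0x55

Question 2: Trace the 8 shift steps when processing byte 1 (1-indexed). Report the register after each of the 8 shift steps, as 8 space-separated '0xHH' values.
Register before byte 1: 0x00
After XOR with byte 0xC5: 0xC5

Answer: 0x8D 0x1D 0x3A 0x74 0xE8 0xD7 0xA9 0x55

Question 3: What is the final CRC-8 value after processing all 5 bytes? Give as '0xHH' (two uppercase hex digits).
After byte 1 (0xC5): reg=0x55
After byte 2 (0xE5): reg=0x19
After byte 3 (0x41): reg=0x8F
After byte 4 (0xED): reg=0x29
After byte 5 (0x05): reg=0xC4

Answer: 0xC4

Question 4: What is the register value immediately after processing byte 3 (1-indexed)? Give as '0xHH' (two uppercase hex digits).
After byte 1 (0xC5): reg=0x55
After byte 2 (0xE5): reg=0x19
After byte 3 (0x41): reg=0x8F

Answer: 0x8F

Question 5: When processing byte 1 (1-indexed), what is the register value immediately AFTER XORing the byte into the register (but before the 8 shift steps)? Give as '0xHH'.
Answer: 0xC5

Derivation:
Register before byte 1: 0x00
Byte 1: 0xC5
0x00 XOR 0xC5 = 0xC5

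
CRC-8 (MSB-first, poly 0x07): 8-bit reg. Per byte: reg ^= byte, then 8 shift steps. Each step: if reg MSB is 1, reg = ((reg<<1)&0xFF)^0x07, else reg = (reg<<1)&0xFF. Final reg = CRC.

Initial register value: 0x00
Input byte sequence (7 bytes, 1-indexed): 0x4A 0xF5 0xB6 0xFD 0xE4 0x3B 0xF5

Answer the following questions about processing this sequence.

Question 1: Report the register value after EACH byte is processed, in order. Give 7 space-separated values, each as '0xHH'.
0xF1 0x1C 0x5F 0x67 0x80 0x28 0x1D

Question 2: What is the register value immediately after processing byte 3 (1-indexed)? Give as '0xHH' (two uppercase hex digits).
After byte 1 (0x4A): reg=0xF1
After byte 2 (0xF5): reg=0x1C
After byte 3 (0xB6): reg=0x5F

Answer: 0x5F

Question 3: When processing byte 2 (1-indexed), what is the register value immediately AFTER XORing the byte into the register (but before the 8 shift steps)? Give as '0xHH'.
Register before byte 2: 0xF1
Byte 2: 0xF5
0xF1 XOR 0xF5 = 0x04

Answer: 0x04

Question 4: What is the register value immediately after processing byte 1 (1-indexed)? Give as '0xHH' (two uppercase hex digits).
After byte 1 (0x4A): reg=0xF1

Answer: 0xF1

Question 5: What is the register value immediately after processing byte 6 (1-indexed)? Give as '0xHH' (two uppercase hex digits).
Answer: 0x28

Derivation:
After byte 1 (0x4A): reg=0xF1
After byte 2 (0xF5): reg=0x1C
After byte 3 (0xB6): reg=0x5F
After byte 4 (0xFD): reg=0x67
After byte 5 (0xE4): reg=0x80
After byte 6 (0x3B): reg=0x28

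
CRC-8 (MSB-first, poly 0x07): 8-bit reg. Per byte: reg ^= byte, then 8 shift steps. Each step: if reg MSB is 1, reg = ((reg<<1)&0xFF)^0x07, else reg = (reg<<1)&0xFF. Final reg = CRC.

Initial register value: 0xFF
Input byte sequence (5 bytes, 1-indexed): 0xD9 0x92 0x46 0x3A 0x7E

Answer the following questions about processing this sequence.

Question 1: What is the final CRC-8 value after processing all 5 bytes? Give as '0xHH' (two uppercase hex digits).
Answer: 0xA8

Derivation:
After byte 1 (0xD9): reg=0xF2
After byte 2 (0x92): reg=0x27
After byte 3 (0x46): reg=0x20
After byte 4 (0x3A): reg=0x46
After byte 5 (0x7E): reg=0xA8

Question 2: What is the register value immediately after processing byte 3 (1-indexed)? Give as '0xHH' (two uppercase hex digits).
Answer: 0x20

Derivation:
After byte 1 (0xD9): reg=0xF2
After byte 2 (0x92): reg=0x27
After byte 3 (0x46): reg=0x20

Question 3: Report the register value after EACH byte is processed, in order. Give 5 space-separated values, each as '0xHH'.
0xF2 0x27 0x20 0x46 0xA8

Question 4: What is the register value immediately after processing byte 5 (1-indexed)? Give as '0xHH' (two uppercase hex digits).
Answer: 0xA8

Derivation:
After byte 1 (0xD9): reg=0xF2
After byte 2 (0x92): reg=0x27
After byte 3 (0x46): reg=0x20
After byte 4 (0x3A): reg=0x46
After byte 5 (0x7E): reg=0xA8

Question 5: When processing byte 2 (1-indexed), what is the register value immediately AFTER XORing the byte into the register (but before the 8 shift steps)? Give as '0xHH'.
Answer: 0x60

Derivation:
Register before byte 2: 0xF2
Byte 2: 0x92
0xF2 XOR 0x92 = 0x60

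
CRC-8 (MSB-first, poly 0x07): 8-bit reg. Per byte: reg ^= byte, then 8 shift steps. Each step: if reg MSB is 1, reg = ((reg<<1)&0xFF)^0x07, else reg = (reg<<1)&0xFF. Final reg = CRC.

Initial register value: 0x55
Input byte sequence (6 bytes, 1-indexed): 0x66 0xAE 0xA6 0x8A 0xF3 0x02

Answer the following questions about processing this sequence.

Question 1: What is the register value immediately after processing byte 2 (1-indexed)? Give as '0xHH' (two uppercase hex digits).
Answer: 0x85

Derivation:
After byte 1 (0x66): reg=0x99
After byte 2 (0xAE): reg=0x85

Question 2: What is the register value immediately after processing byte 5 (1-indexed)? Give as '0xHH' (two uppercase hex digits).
After byte 1 (0x66): reg=0x99
After byte 2 (0xAE): reg=0x85
After byte 3 (0xA6): reg=0xE9
After byte 4 (0x8A): reg=0x2E
After byte 5 (0xF3): reg=0x1D

Answer: 0x1D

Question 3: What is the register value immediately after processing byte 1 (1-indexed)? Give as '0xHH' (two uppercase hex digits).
After byte 1 (0x66): reg=0x99

Answer: 0x99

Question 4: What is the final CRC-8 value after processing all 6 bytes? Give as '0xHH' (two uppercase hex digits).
After byte 1 (0x66): reg=0x99
After byte 2 (0xAE): reg=0x85
After byte 3 (0xA6): reg=0xE9
After byte 4 (0x8A): reg=0x2E
After byte 5 (0xF3): reg=0x1D
After byte 6 (0x02): reg=0x5D

Answer: 0x5D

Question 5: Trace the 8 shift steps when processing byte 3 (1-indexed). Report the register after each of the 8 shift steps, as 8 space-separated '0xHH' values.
After byte 1 (0x66): reg=0x99
After byte 2 (0xAE): reg=0x85
Register before byte 3: 0x85
After XOR with byte 0xA6: 0x23

Answer: 0x46 0x8C 0x1F 0x3E 0x7C 0xF8 0xF7 0xE9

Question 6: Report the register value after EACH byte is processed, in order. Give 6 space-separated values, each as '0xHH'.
0x99 0x85 0xE9 0x2E 0x1D 0x5D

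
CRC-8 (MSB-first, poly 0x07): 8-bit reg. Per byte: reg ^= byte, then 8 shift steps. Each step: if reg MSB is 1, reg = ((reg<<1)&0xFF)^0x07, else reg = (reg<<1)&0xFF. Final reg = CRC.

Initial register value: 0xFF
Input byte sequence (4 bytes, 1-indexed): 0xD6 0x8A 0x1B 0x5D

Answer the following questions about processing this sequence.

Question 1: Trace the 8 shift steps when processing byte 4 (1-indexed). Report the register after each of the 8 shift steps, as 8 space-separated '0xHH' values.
Answer: 0xA2 0x43 0x86 0x0B 0x16 0x2C 0x58 0xB0

Derivation:
After byte 1 (0xD6): reg=0xDF
After byte 2 (0x8A): reg=0xAC
After byte 3 (0x1B): reg=0x0C
Register before byte 4: 0x0C
After XOR with byte 0x5D: 0x51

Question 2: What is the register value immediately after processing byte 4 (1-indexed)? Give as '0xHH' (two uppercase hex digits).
Answer: 0xB0

Derivation:
After byte 1 (0xD6): reg=0xDF
After byte 2 (0x8A): reg=0xAC
After byte 3 (0x1B): reg=0x0C
After byte 4 (0x5D): reg=0xB0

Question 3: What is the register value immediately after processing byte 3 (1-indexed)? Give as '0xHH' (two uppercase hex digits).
After byte 1 (0xD6): reg=0xDF
After byte 2 (0x8A): reg=0xAC
After byte 3 (0x1B): reg=0x0C

Answer: 0x0C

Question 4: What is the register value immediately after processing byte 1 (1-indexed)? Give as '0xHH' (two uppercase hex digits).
Answer: 0xDF

Derivation:
After byte 1 (0xD6): reg=0xDF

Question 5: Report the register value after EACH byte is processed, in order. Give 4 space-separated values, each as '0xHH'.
0xDF 0xAC 0x0C 0xB0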